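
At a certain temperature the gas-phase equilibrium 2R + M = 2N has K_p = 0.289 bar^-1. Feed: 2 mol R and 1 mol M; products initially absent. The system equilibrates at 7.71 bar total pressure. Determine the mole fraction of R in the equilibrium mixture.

y_R = 0.452

Let X = conversion of R (basis 2 mol R); extent of reaction ξ = X.
Moles: n_R = 2 − 2X; n_M = 1 − X; n_N = 2X.
Total moles n_T = 3 − X.
y_i = n_i/n_T, p_i = y_i·P. K_p = p_N^2 / (p_R^2 p_M).
This yields a degree-3 equation in X; solving on (0,1), X = 0.415.
Then n_R = 1.17, n_T = 2.58, so y_R = 0.452.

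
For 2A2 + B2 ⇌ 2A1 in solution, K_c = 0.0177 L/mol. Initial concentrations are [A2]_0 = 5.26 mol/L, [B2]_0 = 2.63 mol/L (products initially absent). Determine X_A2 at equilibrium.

Let X = conversion of A2; extent ξ = 5.26X/2 mol/L.
Concentrations: [A2] = 5.26 − 5.26X; [B2] = 2.63 − 2.63X; [A1] = 5.26X.
K_c = [A1]^2 / ([A2]^2 [B2]).
Setting equal to 0.0177 and solving for X on (0,1) gives X = 0.165.

X = 0.165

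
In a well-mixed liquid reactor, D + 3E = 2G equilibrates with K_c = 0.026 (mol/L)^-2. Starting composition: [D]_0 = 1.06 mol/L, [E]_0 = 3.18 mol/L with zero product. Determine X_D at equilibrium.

X = 0.250

Let X = conversion of D; extent ξ = 1.06·X mol/L.
Concentrations: [D] = 1.06 − 1.06X; [E] = 3.18 − 3.18X; [G] = 2.12X.
K_c = [G]^2 / ([D] [E]^3).
This equals 0.026 at X = 0.250 (the root in 0 < X < 1).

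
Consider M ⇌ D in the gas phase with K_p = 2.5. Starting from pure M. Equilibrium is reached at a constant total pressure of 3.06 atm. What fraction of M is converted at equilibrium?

Take 1 mol M as basis and let X be its fractional conversion, so ξ = X.
Moles: n_M = 1 − X; n_D = X.
Since Δν = 0, n_T = 1 throughout.
With p_i = (n_i/n_T)P, K_p = p_D / (p_M).
Substituting and setting equal to 2.5 gives a polynomial in X; the root in (0,1) is X = 0.714.

X = 0.714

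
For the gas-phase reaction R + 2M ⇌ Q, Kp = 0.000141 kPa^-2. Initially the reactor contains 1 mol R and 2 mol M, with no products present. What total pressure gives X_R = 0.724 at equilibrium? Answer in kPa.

P = 383 kPa

Basis: 1 mol R initially; let X = conversion of R. Extent ξ = X.
At extent ξ: n_R = 1 − X; n_M = 2 − 2X; n_Q = X.
Total moles n_T = 3 − 2X.
Kp = p_Q / (p_R p_M^2) with p_i = (n_i/n_T)·P.
At X = 0.724: the mole-fraction product g(X) = Π y_i^ν_i = 20.74. Since Kp = g(X)·P^{-2}, P = (g/Kp)^(1/2) = (20.74/0.000141)^(1/2) = 383 kPa.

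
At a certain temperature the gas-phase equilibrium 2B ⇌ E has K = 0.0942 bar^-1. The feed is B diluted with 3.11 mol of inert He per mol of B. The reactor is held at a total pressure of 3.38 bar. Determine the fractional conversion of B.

Basis: 1 mol B initially; let X = conversion of B. Extent ξ = 0.5X.
Species balance: n_B = 1 − X; n_E = 0.5X; n_I = 3.11 (inert).
Total moles n_T = 4.11 − 0.5X.
Mole fractions y_i = n_i/n_T; K = p_E / (p_B^2) with p_i = y_i·P.
This yields a degree-2 equation in X; solving on (0,1), X = 0.121.

X = 0.121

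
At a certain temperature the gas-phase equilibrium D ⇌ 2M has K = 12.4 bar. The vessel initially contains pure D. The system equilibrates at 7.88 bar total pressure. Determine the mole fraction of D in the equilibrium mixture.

y_D = 0.306

Basis: 1 mol D initially; let X = conversion of D. Extent ξ = X.
Mole table: n_D = 1 − X; n_M = 2X.
Summing: n_T = 1 + X.
y_i = n_i/n_T, p_i = y_i·P. K = p_M^2 / (p_D).
Setting this equal to 12.4 bar and taking the physical root (0 < X < 1) gives X = 0.531.
Then n_D = 0.469, n_T = 1.53, so y_D = 0.306.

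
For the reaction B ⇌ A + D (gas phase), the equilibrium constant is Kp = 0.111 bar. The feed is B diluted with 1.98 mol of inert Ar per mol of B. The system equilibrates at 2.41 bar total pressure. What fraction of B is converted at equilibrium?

X = 0.321

Basis: 1 mol B initially; let X = conversion of B. Extent ξ = X.
Mole table: n_B = 1 − X; n_A = X; n_D = X; n_I = 1.98 (inert).
Total moles n_T = 2.98 + X.
Mole fractions y_i = n_i/n_T; Kp = p_A p_D / (p_B) with p_i = y_i·P.
Equating to 0.111 bar and solving on 0 < X < 1: X = 0.321.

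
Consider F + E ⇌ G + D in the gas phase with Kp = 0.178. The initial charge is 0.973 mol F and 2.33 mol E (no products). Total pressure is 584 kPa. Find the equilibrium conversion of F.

Take 0.973 mol F as basis and let X be its fractional conversion, so ξ = 0.973X.
Species balance: n_F = 0.973 − 0.973X; n_E = 2.33 − 0.973X; n_G = 0.973X; n_D = 0.973X.
Since Δν = 0, n_T = 3.3 throughout.
y_i = n_i/n_T, p_i = y_i·P. Kp = p_G p_D / (p_F p_E).
This yields a degree-2 equation in X; solving on (0,1), X = 0.441.

X = 0.441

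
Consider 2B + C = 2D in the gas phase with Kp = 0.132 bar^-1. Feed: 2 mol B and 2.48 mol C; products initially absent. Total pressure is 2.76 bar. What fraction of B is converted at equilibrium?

X = 0.303

Take 2 mol B as basis and let X be its fractional conversion, so ξ = X.
At extent ξ: n_B = 2 − 2X; n_C = 2.48 − X; n_D = 2X.
Summing: n_T = 4.48 − X.
Mole fractions y_i = n_i/n_T; Kp = p_D^2 / (p_B^2 p_C) with p_i = y_i·P.
This yields a degree-3 equation in X; solving on (0,1), X = 0.303.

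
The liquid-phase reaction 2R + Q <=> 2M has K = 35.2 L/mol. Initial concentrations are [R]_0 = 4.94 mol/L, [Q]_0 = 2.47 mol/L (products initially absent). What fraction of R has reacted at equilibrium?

X = 0.805

Let X = conversion of R; extent ξ = 4.94X/2 mol/L.
Concentrations: [R] = 4.94 − 4.94X; [Q] = 2.47 − 2.47X; [M] = 4.94X.
K = [M]^2 / ([R]^2 [Q]).
This equals 35.2 at X = 0.805 (the root in 0 < X < 1).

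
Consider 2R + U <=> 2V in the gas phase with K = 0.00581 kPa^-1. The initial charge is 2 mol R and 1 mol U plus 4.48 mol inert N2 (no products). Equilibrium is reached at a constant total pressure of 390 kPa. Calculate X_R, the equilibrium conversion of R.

X = 0.317

Take 2 mol R as basis and let X be its fractional conversion, so ξ = X.
Moles: n_R = 2 − 2X; n_U = 1 − X; n_V = 2X; n_I = 4.48 (inert).
Total moles n_T = 7.48 − X.
With p_i = (n_i/n_T)P, K = p_V^2 / (p_R^2 p_U).
Substituting and setting equal to 0.00581 kPa^-1 gives a polynomial in X; the root in (0,1) is X = 0.317.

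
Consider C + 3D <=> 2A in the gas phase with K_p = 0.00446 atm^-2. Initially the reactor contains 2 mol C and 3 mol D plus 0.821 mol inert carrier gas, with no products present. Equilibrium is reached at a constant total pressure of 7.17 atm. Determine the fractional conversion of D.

X = 0.215

Basis: 3 mol D initially; let X = conversion of D. Extent ξ = X.
Species balance: n_C = 2 − X; n_D = 3 − 3X; n_A = 2X; n_I = 0.821 (inert).
n_T = Σnᵢ = 5.82 − 2X.
Mole fractions y_i = n_i/n_T; K_p = p_A^2 / (p_C p_D^3) with p_i = y_i·P.
Equating to 0.00446 atm^-2 and solving on 0 < X < 1: X = 0.215.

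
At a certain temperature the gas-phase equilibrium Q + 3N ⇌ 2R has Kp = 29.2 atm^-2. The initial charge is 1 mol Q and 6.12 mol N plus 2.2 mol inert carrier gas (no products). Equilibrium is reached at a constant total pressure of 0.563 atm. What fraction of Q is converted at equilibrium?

Basis: 1 mol Q initially; let X = conversion of Q. Extent ξ = X.
Mole table: n_Q = 1 − X; n_N = 6.12 − 3X; n_R = 2X; n_I = 2.2 (inert).
Total moles n_T = 9.32 − 2X.
Mole fractions y_i = n_i/n_T; Kp = p_R^2 / (p_Q p_N^3) with p_i = y_i·P.
Substituting and setting equal to 29.2 atm^-2 gives a polynomial in X; the root in (0,1) is X = 0.747.

X = 0.747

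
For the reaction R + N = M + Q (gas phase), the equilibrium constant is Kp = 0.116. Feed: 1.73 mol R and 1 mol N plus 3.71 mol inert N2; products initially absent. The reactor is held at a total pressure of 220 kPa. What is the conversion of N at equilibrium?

Take 1 mol N as basis and let X be its fractional conversion, so ξ = X.
Moles: n_R = 1.73 − X; n_N = 1 − X; n_M = X; n_Q = X; n_I = 3.71 (inert).
Total moles n_T = 6.44 (Δν = 0, constant).
y_i = n_i/n_T, p_i = y_i·P. Kp = p_M p_Q / (p_R p_N).
Setting this equal to 0.116 and taking the physical root (0 < X < 1) gives X = 0.330.

X = 0.330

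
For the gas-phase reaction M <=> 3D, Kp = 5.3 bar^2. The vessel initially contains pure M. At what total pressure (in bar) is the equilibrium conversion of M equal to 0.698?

P = 1 bar

Basis: 1 mol M initially; let X = conversion of M. Extent ξ = X.
Species balance: n_M = 1 − X; n_D = 3X.
n_T = Σnᵢ = 1 + 2X.
Kp = p_D^3 / (p_M) with p_i = (n_i/n_T)·P.
At X = 0.698: the mole-fraction product g(X) = Π y_i^ν_i = 5.296. Since Kp = g(X)·P^{2}, P = (Kp/g)^(1/2) = (5.3/5.296)^(1/2) = 1 bar.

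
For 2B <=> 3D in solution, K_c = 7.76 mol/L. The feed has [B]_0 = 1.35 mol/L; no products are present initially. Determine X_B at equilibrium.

X = 0.623

Let X = conversion of B; extent ξ = 1.35X/2 mol/L.
Concentrations: [B] = 1.35 − 1.35X; [D] = 2.03X.
K_c = [D]^3 / ([B]^2).
This equals 7.76 at X = 0.623 (the root in 0 < X < 1).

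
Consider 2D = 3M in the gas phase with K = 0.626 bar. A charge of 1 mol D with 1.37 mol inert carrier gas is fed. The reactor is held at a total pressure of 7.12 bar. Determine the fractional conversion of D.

X = 0.314

Take 1 mol D as basis and let X be its fractional conversion, so ξ = 0.5X.
Moles: n_D = 1 − X; n_M = 1.5X; n_I = 1.37 (inert).
Summing: n_T = 2.37 + 0.5X.
With p_i = (n_i/n_T)P, K = p_M^3 / (p_D^2).
Substituting and setting equal to 0.626 bar gives a polynomial in X; the root in (0,1) is X = 0.314.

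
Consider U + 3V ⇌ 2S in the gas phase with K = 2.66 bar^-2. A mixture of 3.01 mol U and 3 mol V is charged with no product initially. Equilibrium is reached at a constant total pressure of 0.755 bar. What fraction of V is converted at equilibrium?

Take 3 mol V as basis and let X be its fractional conversion, so ξ = X.
At extent ξ: n_U = 3.01 − X; n_V = 3 − 3X; n_S = 2X.
Summing: n_T = 6.01 − 2X.
With p_i = (n_i/n_T)P, K = p_S^2 / (p_U p_V^3).
Setting this equal to 2.66 bar^-2 and taking the physical root (0 < X < 1) gives X = 0.430.

X = 0.430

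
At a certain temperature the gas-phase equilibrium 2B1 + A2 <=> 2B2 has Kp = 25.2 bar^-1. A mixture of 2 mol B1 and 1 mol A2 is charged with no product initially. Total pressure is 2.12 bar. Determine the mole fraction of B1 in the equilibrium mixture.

y_B1 = 0.246

Take 2 mol B1 as basis and let X be its fractional conversion, so ξ = X.
Species balance: n_B1 = 2 − 2X; n_A2 = 1 − X; n_B2 = 2X.
Total moles n_T = 3 − X.
Mole fractions y_i = n_i/n_T; Kp = p_B2^2 / (p_B1^2 p_A2) with p_i = y_i·P.
This yields a degree-3 equation in X; solving on (0,1), X = 0.719.
Then n_B1 = 0.561, n_T = 2.28, so y_B1 = 0.246.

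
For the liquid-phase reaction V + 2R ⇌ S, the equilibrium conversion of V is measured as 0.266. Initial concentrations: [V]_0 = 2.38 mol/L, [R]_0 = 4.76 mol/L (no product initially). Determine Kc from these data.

Kc = 0.0297 (mol/L)^-2

Let X = conversion of V.
Concentrations: [V] = 2.38 − 2.38X; [R] = 4.76 − 4.76X; [S] = 2.38X.
At X = 0.266: [V] = 1.75, [R] = 3.49, [S] = 0.633.
Kc = [S] / ([V] [R]^2) = 0.0297 (mol/L)^-2.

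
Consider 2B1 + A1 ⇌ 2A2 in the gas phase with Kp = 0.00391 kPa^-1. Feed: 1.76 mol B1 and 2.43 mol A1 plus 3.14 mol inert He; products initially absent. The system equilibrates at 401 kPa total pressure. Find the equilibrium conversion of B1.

X = 0.406

Let X = conversion of B1 (basis 1.76 mol B1); extent of reaction ξ = 0.88X.
Species balance: n_B1 = 1.76 − 1.76X; n_A1 = 2.43 − 0.88X; n_A2 = 1.76X; n_I = 3.14 (inert).
Total moles n_T = 7.33 − 0.88X.
y_i = n_i/n_T, p_i = y_i·P. Kp = p_A2^2 / (p_B1^2 p_A1).
Setting this equal to 0.00391 kPa^-1 and taking the physical root (0 < X < 1) gives X = 0.406.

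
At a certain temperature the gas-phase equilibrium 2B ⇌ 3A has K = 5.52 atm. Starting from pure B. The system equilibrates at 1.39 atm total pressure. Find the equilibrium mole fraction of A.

y_A = 0.704

Basis: 1 mol B initially; let X = conversion of B. Extent ξ = 0.5X.
Mole table: n_B = 1 − X; n_A = 1.5X.
n_T = Σnᵢ = 1 + 0.5X.
With p_i = (n_i/n_T)P, K = p_A^3 / (p_B^2).
Equating to 5.52 atm and solving on 0 < X < 1: X = 0.613.
Then n_A = 0.919, n_T = 1.31, so y_A = 0.704.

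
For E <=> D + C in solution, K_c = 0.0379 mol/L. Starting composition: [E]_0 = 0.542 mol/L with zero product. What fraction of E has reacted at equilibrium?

X = 0.232

Let X = conversion of E; extent ξ = 0.542·X mol/L.
Concentrations: [E] = 0.542 − 0.542X; [D] = 0.542X; [C] = 0.542X.
K_c = [D] [C] / ([E]).
Solving K_c = 0.0379 for X ∈ (0,1): X = 0.232.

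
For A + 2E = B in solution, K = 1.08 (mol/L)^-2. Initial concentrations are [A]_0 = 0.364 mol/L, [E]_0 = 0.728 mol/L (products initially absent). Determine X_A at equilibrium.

X = 0.246

Let X = conversion of A; extent ξ = 0.364·X mol/L.
Concentrations: [A] = 0.364 − 0.364X; [E] = 0.728 − 0.728X; [B] = 0.364X.
K = [B] / ([A] [E]^2).
Equating to 1.08 (mol/L)^-2: the physical root is X = 0.246.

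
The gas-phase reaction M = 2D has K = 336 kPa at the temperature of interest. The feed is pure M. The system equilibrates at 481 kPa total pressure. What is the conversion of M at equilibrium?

X = 0.386

Basis: 1 mol M initially; let X = conversion of M. Extent ξ = X.
Mole table: n_M = 1 − X; n_D = 2X.
Summing: n_T = 1 + X.
With p_i = (n_i/n_T)P, K = p_D^2 / (p_M).
Setting this equal to 336 kPa and taking the physical root (0 < X < 1) gives X = 0.386.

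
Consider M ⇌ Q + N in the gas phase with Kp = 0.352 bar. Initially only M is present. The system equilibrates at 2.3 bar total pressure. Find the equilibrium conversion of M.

X = 0.364

Take 1 mol M as basis and let X be its fractional conversion, so ξ = X.
Mole table: n_M = 1 − X; n_Q = X; n_N = X.
n_T = Σnᵢ = 1 + X.
Mole fractions y_i = n_i/n_T; Kp = p_Q p_N / (p_M) with p_i = y_i·P.
This yields a degree-2 equation in X; solving on (0,1), X = 0.364.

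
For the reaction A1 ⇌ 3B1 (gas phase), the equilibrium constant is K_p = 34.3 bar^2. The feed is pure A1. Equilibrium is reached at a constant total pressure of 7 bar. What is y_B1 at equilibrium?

Basis: 1 mol A1 initially; let X = conversion of A1. Extent ξ = X.
At extent ξ: n_A1 = 1 − X; n_B1 = 3X.
n_T = Σnᵢ = 1 + 2X.
Mole fractions y_i = n_i/n_T; K_p = p_B1^3 / (p_A1) with p_i = y_i·P.
Substituting and setting equal to 34.3 bar^2 gives a polynomial in X; the root in (0,1) is X = 0.367.
Then n_B1 = 1.1, n_T = 1.73, so y_B1 = 0.635.

y_B1 = 0.635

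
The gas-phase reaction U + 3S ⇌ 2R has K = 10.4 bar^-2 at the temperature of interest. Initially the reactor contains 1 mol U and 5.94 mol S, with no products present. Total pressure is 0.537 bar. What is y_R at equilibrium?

Basis: 1 mol U initially; let X = conversion of U. Extent ξ = X.
Moles: n_U = 1 − X; n_S = 5.94 − 3X; n_R = 2X.
Summing: n_T = 6.94 − 2X.
y_i = n_i/n_T, p_i = y_i·P. K = p_R^2 / (p_U p_S^3).
Equating to 10.4 bar^-2 and solving on 0 < X < 1: X = 0.678.
Then n_R = 1.36, n_T = 5.58, so y_R = 0.243.

y_R = 0.243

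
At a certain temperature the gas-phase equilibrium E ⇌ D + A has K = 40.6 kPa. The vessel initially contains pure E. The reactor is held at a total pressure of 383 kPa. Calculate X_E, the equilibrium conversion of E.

Basis: 1 mol E initially; let X = conversion of E. Extent ξ = X.
At extent ξ: n_E = 1 − X; n_D = X; n_A = X.
Total moles n_T = 1 + X.
With p_i = (n_i/n_T)P, K = p_D p_A / (p_E).
Substituting and setting equal to 40.6 kPa gives a polynomial in X; the root in (0,1) is X = 0.310.

X = 0.310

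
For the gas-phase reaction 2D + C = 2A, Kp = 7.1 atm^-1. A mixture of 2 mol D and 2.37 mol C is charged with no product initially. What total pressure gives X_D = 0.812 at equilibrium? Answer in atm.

P = 6 atm

Basis: 2 mol D initially; let X = conversion of D. Extent ξ = X.
Moles: n_D = 2 − 2X; n_C = 2.37 − X; n_A = 2X.
n_T = Σnᵢ = 4.37 − X.
Kp = p_A^2 / (p_D^2 p_C) with p_i = (n_i/n_T)·P.
At X = 0.812: the mole-fraction product g(X) = Π y_i^ν_i = 42.6. Since Kp = g(X)·P^{-1}, P = (g/Kp)^(1/1) = (42.6/7.1)^(1/1) = 6 atm.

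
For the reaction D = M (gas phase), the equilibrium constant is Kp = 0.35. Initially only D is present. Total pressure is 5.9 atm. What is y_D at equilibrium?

Let X = conversion of D (basis 1 mol D); extent of reaction ξ = X.
At extent ξ: n_D = 1 − X; n_M = X.
n_T stays at 1 (no change in mole number).
y_i = n_i/n_T, p_i = y_i·P. Kp = p_M / (p_D).
Setting this equal to 0.35 and taking the physical root (0 < X < 1) gives X = 0.259.
Then n_D = 0.741, n_T = 1, so y_D = 0.741.

y_D = 0.741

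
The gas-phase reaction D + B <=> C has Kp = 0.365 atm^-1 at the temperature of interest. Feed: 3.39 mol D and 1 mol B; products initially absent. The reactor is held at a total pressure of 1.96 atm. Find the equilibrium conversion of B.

Basis: 1 mol B initially; let X = conversion of B. Extent ξ = X.
Moles: n_D = 3.39 − X; n_B = 1 − X; n_C = X.
n_T = Σnᵢ = 4.39 − X.
With p_i = (n_i/n_T)P, Kp = p_C / (p_D p_B).
Equating to 0.365 atm^-1 and solving on 0 < X < 1: X = 0.350.

X = 0.350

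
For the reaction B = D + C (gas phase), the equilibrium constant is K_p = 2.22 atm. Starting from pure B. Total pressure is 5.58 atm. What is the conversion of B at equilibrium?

X = 0.533

Take 1 mol B as basis and let X be its fractional conversion, so ξ = X.
Mole table: n_B = 1 − X; n_D = X; n_C = X.
Total moles n_T = 1 + X.
Mole fractions y_i = n_i/n_T; K_p = p_D p_C / (p_B) with p_i = y_i·P.
Setting this equal to 2.22 atm and taking the physical root (0 < X < 1) gives X = 0.533.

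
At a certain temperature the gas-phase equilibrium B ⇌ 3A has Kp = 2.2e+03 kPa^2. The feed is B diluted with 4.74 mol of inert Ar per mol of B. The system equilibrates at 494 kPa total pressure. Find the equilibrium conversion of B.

Let X = conversion of B (basis 1 mol B); extent of reaction ξ = X.
Moles: n_B = 1 − X; n_A = 3X; n_I = 4.74 (inert).
n_T = Σnᵢ = 5.74 + 2X.
y_i = n_i/n_T, p_i = y_i·P. Kp = p_A^3 / (p_B).
Substituting and setting equal to 2.2e+03 kPa^2 gives a polynomial in X; the root in (0,1) is X = 0.215.

X = 0.215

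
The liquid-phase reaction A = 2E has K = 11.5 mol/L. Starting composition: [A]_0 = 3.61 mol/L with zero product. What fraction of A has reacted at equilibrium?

Let X = conversion of A; extent ξ = 3.61·X mol/L.
Concentrations: [A] = 3.61 − 3.61X; [E] = 7.22X.
K = [E]^2 / ([A]).
Setting equal to 11.5 and solving for X on (0,1) gives X = 0.579.

X = 0.579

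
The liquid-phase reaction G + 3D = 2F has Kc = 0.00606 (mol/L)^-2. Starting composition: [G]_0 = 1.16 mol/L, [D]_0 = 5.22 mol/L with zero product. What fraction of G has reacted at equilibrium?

X = 0.272

Let X = conversion of G; extent ξ = 1.16·X mol/L.
Concentrations: [G] = 1.16 − 1.16X; [D] = 5.22 − 3.48X; [F] = 2.32X.
Kc = [F]^2 / ([G] [D]^3).
This equals 0.00606 at X = 0.272 (the root in 0 < X < 1).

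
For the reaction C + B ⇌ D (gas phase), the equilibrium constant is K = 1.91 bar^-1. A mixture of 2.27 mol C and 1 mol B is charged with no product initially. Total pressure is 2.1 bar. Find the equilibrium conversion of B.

Let X = conversion of B (basis 1 mol B); extent of reaction ξ = X.
Species balance: n_C = 2.27 − X; n_B = 1 − X; n_D = X.
Summing: n_T = 3.27 − X.
y_i = n_i/n_T, p_i = y_i·P. K = p_D / (p_C p_B).
Substituting and setting equal to 1.91 bar^-1 gives a polynomial in X; the root in (0,1) is X = 0.710.

X = 0.710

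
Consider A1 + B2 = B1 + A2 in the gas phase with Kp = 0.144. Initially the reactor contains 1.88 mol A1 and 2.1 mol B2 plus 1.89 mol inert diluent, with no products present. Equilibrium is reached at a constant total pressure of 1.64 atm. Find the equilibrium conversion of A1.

Let X = conversion of A1 (basis 1.88 mol A1); extent of reaction ξ = 1.88X.
At extent ξ: n_A1 = 1.88 − 1.88X; n_B2 = 2.1 − 1.88X; n_B1 = 1.88X; n_A2 = 1.88X; n_I = 1.89 (inert).
Total moles n_T = 5.87 (Δν = 0, constant).
Mole fractions y_i = n_i/n_T; Kp = p_B1 p_A2 / (p_A1 p_B2) with p_i = y_i·P.
Setting this equal to 0.144 and taking the physical root (0 < X < 1) gives X = 0.291.

X = 0.291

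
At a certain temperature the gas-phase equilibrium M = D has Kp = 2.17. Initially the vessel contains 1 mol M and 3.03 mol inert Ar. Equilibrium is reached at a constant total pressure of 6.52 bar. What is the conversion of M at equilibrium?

X = 0.685

Let X = conversion of M (basis 1 mol M); extent of reaction ξ = X.
Moles: n_M = 1 − X; n_D = X; n_I = 3.03 (inert).
Total moles n_T = 4.03 (Δν = 0, constant).
Mole fractions y_i = n_i/n_T; Kp = p_D / (p_M) with p_i = y_i·P.
Substituting and setting equal to 2.17 gives a polynomial in X; the root in (0,1) is X = 0.685.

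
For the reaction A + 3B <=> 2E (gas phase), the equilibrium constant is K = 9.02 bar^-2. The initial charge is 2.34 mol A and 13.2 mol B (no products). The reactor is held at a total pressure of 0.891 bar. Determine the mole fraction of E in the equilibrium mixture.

Basis: 2.34 mol A initially; let X = conversion of A. Extent ξ = 2.34X.
Species balance: n_A = 2.34 − 2.34X; n_B = 13.2 − 7.02X; n_E = 4.68X.
Total moles n_T = 15.5 − 4.68X.
y_i = n_i/n_T, p_i = y_i·P. K = p_E^2 / (p_A p_B^3).
This yields a degree-4 equation in X; solving on (0,1), X = 0.768.
Then n_E = 3.6, n_T = 11.9, so y_E = 0.301.

y_E = 0.301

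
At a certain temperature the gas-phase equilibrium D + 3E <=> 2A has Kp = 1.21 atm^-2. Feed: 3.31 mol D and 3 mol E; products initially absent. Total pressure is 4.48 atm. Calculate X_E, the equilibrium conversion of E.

Basis: 3 mol E initially; let X = conversion of E. Extent ξ = X.
Mole table: n_D = 3.31 − X; n_E = 3 − 3X; n_A = 2X.
Summing: n_T = 6.31 − 2X.
With p_i = (n_i/n_T)P, Kp = p_A^2 / (p_D p_E^3).
This yields a degree-4 equation in X; solving on (0,1), X = 0.698.

X = 0.698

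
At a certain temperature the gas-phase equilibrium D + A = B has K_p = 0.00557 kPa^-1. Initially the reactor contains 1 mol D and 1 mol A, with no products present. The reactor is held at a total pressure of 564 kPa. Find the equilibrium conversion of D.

X = 0.509

Basis: 1 mol D initially; let X = conversion of D. Extent ξ = X.
Moles: n_D = 1 − X; n_A = 1 − X; n_B = X.
Total moles n_T = 2 − X.
With p_i = (n_i/n_T)P, K_p = p_B / (p_D p_A).
This yields a degree-2 equation in X; solving on (0,1), X = 0.509.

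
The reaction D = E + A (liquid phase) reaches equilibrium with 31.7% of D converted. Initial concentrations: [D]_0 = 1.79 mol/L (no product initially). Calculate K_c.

Let X = conversion of D.
Concentrations: [D] = 1.79 − 1.79X; [E] = 1.79X; [A] = 1.79X.
At X = 0.317: [D] = 1.22, [E] = 0.567, [A] = 0.567.
K_c = [E] [A] / ([D]) = 0.263 mol/L.

K_c = 0.263 mol/L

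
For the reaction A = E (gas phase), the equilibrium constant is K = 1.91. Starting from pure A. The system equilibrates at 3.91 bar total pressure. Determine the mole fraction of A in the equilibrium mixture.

Take 1 mol A as basis and let X be its fractional conversion, so ξ = X.
Species balance: n_A = 1 − X; n_E = X.
n_T stays at 1 (no change in mole number).
y_i = n_i/n_T, p_i = y_i·P. K = p_E / (p_A).
Setting this equal to 1.91 and taking the physical root (0 < X < 1) gives X = 0.656.
Then n_A = 0.344, n_T = 1, so y_A = 0.344.

y_A = 0.344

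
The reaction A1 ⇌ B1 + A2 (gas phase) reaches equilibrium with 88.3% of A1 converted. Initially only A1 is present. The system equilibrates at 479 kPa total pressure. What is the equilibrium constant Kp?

Let X = conversion of A1 (basis 1 mol A1); extent of reaction ξ = X.
Moles: n_A1 = 1 − X; n_B1 = X; n_A2 = X.
n_T = Σnᵢ = 1 + X.
At X = 0.883: n_A1 = 0.117, n_B1 = 0.883, n_A2 = 0.883, n_T = 1.88.
p_i = (n_i/n_T)·P. Kp = p_B1 p_A2 / (p_A1) = 1.7e+03 kPa.

Kp = 1.7e+03 kPa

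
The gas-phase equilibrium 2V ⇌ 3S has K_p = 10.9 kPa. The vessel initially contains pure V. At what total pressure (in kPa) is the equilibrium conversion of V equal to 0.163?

Basis: 1 mol V initially; let X = conversion of V. Extent ξ = 0.5X.
Species balance: n_V = 1 − X; n_S = 1.5X.
n_T = Σnᵢ = 1 + 0.5X.
K_p = p_S^3 / (p_V^2) with p_i = (n_i/n_T)·P.
At X = 0.163: the mole-fraction product g(X) = Π y_i^ν_i = 0.01929. Since K_p = g(X)·P^{1}, P = (K_p/g)^(1/1) = (10.9/0.01929)^(1/1) = 565 kPa.

P = 565 kPa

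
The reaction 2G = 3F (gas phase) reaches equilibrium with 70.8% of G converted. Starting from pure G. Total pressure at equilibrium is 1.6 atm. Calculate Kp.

Let X = conversion of G (basis 1 mol G); extent of reaction ξ = 0.5X.
Species balance: n_G = 1 − X; n_F = 1.5X.
Total moles n_T = 1 + 0.5X.
At X = 0.708: n_G = 0.292, n_F = 1.06, n_T = 1.35.
p_i = (n_i/n_T)·P. Kp = p_F^3 / (p_G^2) = 16.6 atm.

Kp = 16.6 atm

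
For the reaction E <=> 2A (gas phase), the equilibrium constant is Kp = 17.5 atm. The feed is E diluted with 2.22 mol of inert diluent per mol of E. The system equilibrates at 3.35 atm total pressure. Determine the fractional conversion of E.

Take 1 mol E as basis and let X be its fractional conversion, so ξ = X.
Moles: n_E = 1 − X; n_A = 2X; n_I = 2.22 (inert).
Total moles n_T = 3.22 + X.
y_i = n_i/n_T, p_i = y_i·P. Kp = p_A^2 / (p_E).
Setting this equal to 17.5 atm and taking the physical root (0 < X < 1) gives X = 0.861.

X = 0.861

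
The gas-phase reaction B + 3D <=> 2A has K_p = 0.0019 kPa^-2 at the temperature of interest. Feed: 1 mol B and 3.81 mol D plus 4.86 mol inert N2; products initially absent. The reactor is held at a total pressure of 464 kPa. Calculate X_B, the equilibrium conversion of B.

X = 0.823

Let X = conversion of B (basis 1 mol B); extent of reaction ξ = X.
At extent ξ: n_B = 1 − X; n_D = 3.81 − 3X; n_A = 2X; n_I = 4.86 (inert).
Total moles n_T = 9.67 − 2X.
Mole fractions y_i = n_i/n_T; K_p = p_A^2 / (p_B p_D^3) with p_i = y_i·P.
Setting this equal to 0.0019 kPa^-2 and taking the physical root (0 < X < 1) gives X = 0.823.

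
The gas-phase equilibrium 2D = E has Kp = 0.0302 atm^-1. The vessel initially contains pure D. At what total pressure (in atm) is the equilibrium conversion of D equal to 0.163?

P = 3.54 atm

Let X = conversion of D (basis 1 mol D); extent of reaction ξ = 0.5X.
Moles: n_D = 1 − X; n_E = 0.5X.
Total moles n_T = 1 − 0.5X.
Kp = p_E / (p_D^2) with p_i = (n_i/n_T)·P.
At X = 0.163: the mole-fraction product g(X) = Π y_i^ν_i = 0.1069. Since Kp = g(X)·P^{-1}, P = (g/Kp)^(1/1) = (0.1069/0.0302)^(1/1) = 3.54 atm.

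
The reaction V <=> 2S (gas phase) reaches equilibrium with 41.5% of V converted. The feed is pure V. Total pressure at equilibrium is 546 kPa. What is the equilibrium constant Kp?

Take 1 mol V as basis and let X be its fractional conversion, so ξ = X.
At extent ξ: n_V = 1 − X; n_S = 2X.
n_T = Σnᵢ = 1 + X.
At X = 0.415: n_V = 0.585, n_S = 0.83, n_T = 1.42.
p_i = (n_i/n_T)·P. Kp = p_S^2 / (p_V) = 454 kPa.

Kp = 454 kPa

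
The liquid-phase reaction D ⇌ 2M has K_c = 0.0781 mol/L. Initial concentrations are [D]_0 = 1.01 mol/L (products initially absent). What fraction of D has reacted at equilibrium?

X = 0.130

Let X = conversion of D; extent ξ = 1.01·X mol/L.
Concentrations: [D] = 1.01 − 1.01X; [M] = 2.02X.
K_c = [M]^2 / ([D]).
Setting equal to 0.0781 and solving for X on (0,1) gives X = 0.130.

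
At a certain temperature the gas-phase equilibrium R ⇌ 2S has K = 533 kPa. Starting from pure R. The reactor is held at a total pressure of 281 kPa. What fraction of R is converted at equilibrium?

X = 0.567

Take 1 mol R as basis and let X be its fractional conversion, so ξ = X.
Moles: n_R = 1 − X; n_S = 2X.
Summing: n_T = 1 + X.
Mole fractions y_i = n_i/n_T; K = p_S^2 / (p_R) with p_i = y_i·P.
Setting this equal to 533 kPa and taking the physical root (0 < X < 1) gives X = 0.567.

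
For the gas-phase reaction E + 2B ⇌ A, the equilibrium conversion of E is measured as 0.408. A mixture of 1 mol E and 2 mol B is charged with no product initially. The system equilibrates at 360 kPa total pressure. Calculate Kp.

Take 1 mol E as basis and let X be its fractional conversion, so ξ = X.
Mole table: n_E = 1 − X; n_B = 2 − 2X; n_A = X.
n_T = Σnᵢ = 3 − 2X.
At X = 0.408: n_E = 0.592, n_B = 1.18, n_A = 0.408, n_T = 2.18.
p_i = (n_i/n_T)·P. Kp = p_A / (p_E p_B^2) = 1.81e-05 kPa^-2.

Kp = 1.81e-05 kPa^-2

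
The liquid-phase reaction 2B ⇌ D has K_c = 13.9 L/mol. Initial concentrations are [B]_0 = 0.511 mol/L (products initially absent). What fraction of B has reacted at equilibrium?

X = 0.768

Let X = conversion of B; extent ξ = 0.511X/2 mol/L.
Concentrations: [B] = 0.511 − 0.511X; [D] = 0.256X.
K_c = [D] / ([B]^2).
Setting equal to 13.9 and solving for X on (0,1) gives X = 0.768.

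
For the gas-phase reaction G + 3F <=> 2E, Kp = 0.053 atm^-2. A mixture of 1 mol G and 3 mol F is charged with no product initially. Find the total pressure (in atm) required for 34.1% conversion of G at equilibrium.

Take 1 mol G as basis and let X be its fractional conversion, so ξ = X.
Moles: n_G = 1 − X; n_F = 3 − 3X; n_E = 2X.
Total moles n_T = 4 − 2X.
Kp = p_E^2 / (p_G p_F^3) with p_i = (n_i/n_T)·P.
At X = 0.341: the mole-fraction product g(X) = Π y_i^ν_i = 1.006. Since Kp = g(X)·P^{-2}, P = (g/Kp)^(1/2) = (1.006/0.053)^(1/2) = 4.36 atm.

P = 4.36 atm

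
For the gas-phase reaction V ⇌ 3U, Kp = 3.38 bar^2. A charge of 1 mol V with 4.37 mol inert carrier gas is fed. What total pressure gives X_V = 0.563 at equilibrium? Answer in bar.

P = 3.6 bar

Basis: 1 mol V initially; let X = conversion of V. Extent ξ = X.
At extent ξ: n_V = 1 − X; n_U = 3X; n_I = 4.37 (inert).
Summing: n_T = 5.37 + 2X.
Kp = p_U^3 / (p_V) with p_i = (n_i/n_T)·P.
At X = 0.563: the mole-fraction product g(X) = Π y_i^ν_i = 0.2613. Since Kp = g(X)·P^{2}, P = (Kp/g)^(1/2) = (3.38/0.2613)^(1/2) = 3.6 bar.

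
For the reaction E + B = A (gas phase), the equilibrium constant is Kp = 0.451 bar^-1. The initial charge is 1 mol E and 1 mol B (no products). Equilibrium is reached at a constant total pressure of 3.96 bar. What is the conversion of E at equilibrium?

Basis: 1 mol E initially; let X = conversion of E. Extent ξ = X.
At extent ξ: n_E = 1 − X; n_B = 1 − X; n_A = X.
Total moles n_T = 2 − X.
With p_i = (n_i/n_T)P, Kp = p_A / (p_E p_B).
This yields a degree-2 equation in X; solving on (0,1), X = 0.401.

X = 0.401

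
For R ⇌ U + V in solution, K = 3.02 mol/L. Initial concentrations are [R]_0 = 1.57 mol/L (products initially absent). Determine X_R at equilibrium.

Let X = conversion of R; extent ξ = 1.57·X mol/L.
Concentrations: [R] = 1.57 − 1.57X; [U] = 1.57X; [V] = 1.57X.
K = [U] [V] / ([R]).
Setting equal to 3.02 and solving for X on (0,1) gives X = 0.726.

X = 0.726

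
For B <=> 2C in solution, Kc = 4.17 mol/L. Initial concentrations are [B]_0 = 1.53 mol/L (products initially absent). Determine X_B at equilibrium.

X = 0.552

Let X = conversion of B; extent ξ = 1.53·X mol/L.
Concentrations: [B] = 1.53 − 1.53X; [C] = 3.06X.
Kc = [C]^2 / ([B]).
Solving Kc = 4.17 for X ∈ (0,1): X = 0.552.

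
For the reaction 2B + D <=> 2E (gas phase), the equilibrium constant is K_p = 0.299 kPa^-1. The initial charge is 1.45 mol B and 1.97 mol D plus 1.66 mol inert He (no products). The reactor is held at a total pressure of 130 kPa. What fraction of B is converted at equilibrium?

Basis: 1.45 mol B initially; let X = conversion of B. Extent ξ = 0.725X.
At extent ξ: n_B = 1.45 − 1.45X; n_D = 1.97 − 0.725X; n_E = 1.45X; n_I = 1.66 (inert).
n_T = Σnᵢ = 5.08 − 0.725X.
With p_i = (n_i/n_T)P, K_p = p_E^2 / (p_B^2 p_D).
Substituting and setting equal to 0.299 kPa^-1 gives a polynomial in X; the root in (0,1) is X = 0.777.

X = 0.777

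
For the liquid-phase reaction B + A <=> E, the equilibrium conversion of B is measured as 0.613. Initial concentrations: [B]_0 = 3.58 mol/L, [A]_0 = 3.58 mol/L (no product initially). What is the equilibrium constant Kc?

Let X = conversion of B.
Concentrations: [B] = 3.58 − 3.58X; [A] = 3.58 − 3.58X; [E] = 3.58X.
At X = 0.613: [B] = 1.39, [A] = 1.39, [E] = 2.19.
Kc = [E] / ([B] [A]) = 1.14 L/mol.

Kc = 1.14 L/mol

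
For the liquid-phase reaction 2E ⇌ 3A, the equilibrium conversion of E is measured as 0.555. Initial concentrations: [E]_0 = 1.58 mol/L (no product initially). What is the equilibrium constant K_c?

K_c = 4.6 mol/L

Let X = conversion of E.
Concentrations: [E] = 1.58 − 1.58X; [A] = 2.37X.
At X = 0.555: [E] = 0.703, [A] = 1.32.
K_c = [A]^3 / ([E]^2) = 4.6 mol/L.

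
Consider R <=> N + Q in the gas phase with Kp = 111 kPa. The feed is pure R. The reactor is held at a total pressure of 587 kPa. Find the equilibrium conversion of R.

X = 0.399

Take 1 mol R as basis and let X be its fractional conversion, so ξ = X.
At extent ξ: n_R = 1 − X; n_N = X; n_Q = X.
Summing: n_T = 1 + X.
With p_i = (n_i/n_T)P, Kp = p_N p_Q / (p_R).
Substituting and setting equal to 111 kPa gives a polynomial in X; the root in (0,1) is X = 0.399.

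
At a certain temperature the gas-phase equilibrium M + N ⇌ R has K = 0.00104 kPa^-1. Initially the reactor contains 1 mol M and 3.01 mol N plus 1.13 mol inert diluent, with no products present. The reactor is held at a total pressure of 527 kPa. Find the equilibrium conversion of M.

Take 1 mol M as basis and let X be its fractional conversion, so ξ = X.
Species balance: n_M = 1 − X; n_N = 3.01 − X; n_R = X; n_I = 1.13 (inert).
Summing: n_T = 5.14 − X.
y_i = n_i/n_T, p_i = y_i·P. K = p_R / (p_M p_N).
This yields a degree-2 equation in X; solving on (0,1), X = 0.237.

X = 0.237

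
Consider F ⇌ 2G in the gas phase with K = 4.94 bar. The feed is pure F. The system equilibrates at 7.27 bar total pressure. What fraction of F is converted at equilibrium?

Let X = conversion of F (basis 1 mol F); extent of reaction ξ = X.
Species balance: n_F = 1 − X; n_G = 2X.
Total moles n_T = 1 + X.
y_i = n_i/n_T, p_i = y_i·P. K = p_G^2 / (p_F).
This yields a degree-2 equation in X; solving on (0,1), X = 0.381.

X = 0.381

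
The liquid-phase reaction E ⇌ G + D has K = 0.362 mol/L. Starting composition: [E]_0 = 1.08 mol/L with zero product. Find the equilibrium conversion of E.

X = 0.435

Let X = conversion of E; extent ξ = 1.08·X mol/L.
Concentrations: [E] = 1.08 − 1.08X; [G] = 1.08X; [D] = 1.08X.
K = [G] [D] / ([E]).
Setting equal to 0.362 and solving for X on (0,1) gives X = 0.435.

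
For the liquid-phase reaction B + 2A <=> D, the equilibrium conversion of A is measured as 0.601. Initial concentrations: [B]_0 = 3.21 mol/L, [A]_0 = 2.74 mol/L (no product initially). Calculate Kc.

Kc = 0.289 (mol/L)^-2

Let X = conversion of A.
Concentrations: [B] = 3.21 − 1.37X; [A] = 2.74 − 2.74X; [D] = 1.37X.
At X = 0.601: [B] = 2.39, [A] = 1.09, [D] = 0.823.
Kc = [D] / ([B] [A]^2) = 0.289 (mol/L)^-2.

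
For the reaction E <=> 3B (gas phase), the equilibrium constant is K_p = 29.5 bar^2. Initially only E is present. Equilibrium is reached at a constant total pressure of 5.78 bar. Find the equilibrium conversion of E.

Basis: 1 mol E initially; let X = conversion of E. Extent ξ = X.
Species balance: n_E = 1 − X; n_B = 3X.
n_T = Σnᵢ = 1 + 2X.
y_i = n_i/n_T, p_i = y_i·P. K_p = p_B^3 / (p_E).
This yields a degree-3 equation in X; solving on (0,1), X = 0.399.

X = 0.399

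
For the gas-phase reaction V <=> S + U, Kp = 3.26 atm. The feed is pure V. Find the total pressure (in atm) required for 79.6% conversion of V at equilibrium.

Let X = conversion of V (basis 1 mol V); extent of reaction ξ = X.
Species balance: n_V = 1 − X; n_S = X; n_U = X.
Summing: n_T = 1 + X.
Kp = p_S p_U / (p_V) with p_i = (n_i/n_T)·P.
At X = 0.796: the mole-fraction product g(X) = Π y_i^ν_i = 1.729. Since Kp = g(X)·P^{1}, P = (Kp/g)^(1/1) = (3.26/1.729)^(1/1) = 1.89 atm.

P = 1.89 atm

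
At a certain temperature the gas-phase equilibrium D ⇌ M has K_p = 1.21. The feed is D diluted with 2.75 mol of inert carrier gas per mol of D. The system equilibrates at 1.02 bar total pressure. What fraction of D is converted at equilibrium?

Let X = conversion of D (basis 1 mol D); extent of reaction ξ = X.
Mole table: n_D = 1 − X; n_M = X; n_I = 2.75 (inert).
Since Δν = 0, n_T = 3.75 throughout.
y_i = n_i/n_T, p_i = y_i·P. K_p = p_M / (p_D).
Equating to 1.21 and solving on 0 < X < 1: X = 0.548.

X = 0.548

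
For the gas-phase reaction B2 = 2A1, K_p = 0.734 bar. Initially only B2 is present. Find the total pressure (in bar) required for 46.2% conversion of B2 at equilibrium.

Take 1 mol B2 as basis and let X be its fractional conversion, so ξ = X.
Mole table: n_B2 = 1 − X; n_A1 = 2X.
Total moles n_T = 1 + X.
K_p = p_A1^2 / (p_B2) with p_i = (n_i/n_T)·P.
At X = 0.462: the mole-fraction product g(X) = Π y_i^ν_i = 1.085. Since K_p = g(X)·P^{1}, P = (K_p/g)^(1/1) = (0.734/1.085)^(1/1) = 0.676 bar.

P = 0.676 bar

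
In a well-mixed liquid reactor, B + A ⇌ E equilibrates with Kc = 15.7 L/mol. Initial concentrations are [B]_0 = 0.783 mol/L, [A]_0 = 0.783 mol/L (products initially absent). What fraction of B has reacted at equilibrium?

X = 0.753

Let X = conversion of B; extent ξ = 0.783·X mol/L.
Concentrations: [B] = 0.783 − 0.783X; [A] = 0.783 − 0.783X; [E] = 0.783X.
Kc = [E] / ([B] [A]).
This equals 15.7 at X = 0.753 (the root in 0 < X < 1).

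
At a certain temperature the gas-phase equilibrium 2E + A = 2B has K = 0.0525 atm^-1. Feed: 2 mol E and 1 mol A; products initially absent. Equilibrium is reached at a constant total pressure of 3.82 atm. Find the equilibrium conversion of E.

Basis: 2 mol E initially; let X = conversion of E. Extent ξ = X.
Moles: n_E = 2 − 2X; n_A = 1 − X; n_B = 2X.
n_T = Σnᵢ = 3 − X.
With p_i = (n_i/n_T)P, K = p_B^2 / (p_E^2 p_A).
Equating to 0.0525 atm^-1 and solving on 0 < X < 1: X = 0.194.

X = 0.194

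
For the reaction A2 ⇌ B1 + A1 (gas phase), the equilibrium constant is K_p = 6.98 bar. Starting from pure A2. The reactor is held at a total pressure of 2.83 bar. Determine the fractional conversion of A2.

X = 0.844

Basis: 1 mol A2 initially; let X = conversion of A2. Extent ξ = X.
Moles: n_A2 = 1 − X; n_B1 = X; n_A1 = X.
Total moles n_T = 1 + X.
With p_i = (n_i/n_T)P, K_p = p_B1 p_A1 / (p_A2).
Setting this equal to 6.98 bar and taking the physical root (0 < X < 1) gives X = 0.844.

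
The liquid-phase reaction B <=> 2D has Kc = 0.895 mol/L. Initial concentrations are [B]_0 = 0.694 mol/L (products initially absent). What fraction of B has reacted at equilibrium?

Let X = conversion of B; extent ξ = 0.694·X mol/L.
Concentrations: [B] = 0.694 − 0.694X; [D] = 1.39X.
Kc = [D]^2 / ([B]).
Solving Kc = 0.895 for X ∈ (0,1): X = 0.429.

X = 0.429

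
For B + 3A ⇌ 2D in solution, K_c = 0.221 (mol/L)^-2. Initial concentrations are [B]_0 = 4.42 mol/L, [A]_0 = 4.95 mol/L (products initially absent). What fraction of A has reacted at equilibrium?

X = 0.635

Let X = conversion of A; extent ξ = 4.95X/3 mol/L.
Concentrations: [B] = 4.42 − 1.65X; [A] = 4.95 − 4.95X; [D] = 3.3X.
K_c = [D]^2 / ([B] [A]^3).
Equating to 0.221 (mol/L)^-2: the physical root is X = 0.635.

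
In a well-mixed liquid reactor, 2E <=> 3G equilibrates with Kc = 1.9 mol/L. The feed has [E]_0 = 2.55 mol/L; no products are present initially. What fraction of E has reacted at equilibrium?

Let X = conversion of E; extent ξ = 2.55X/2 mol/L.
Concentrations: [E] = 2.55 − 2.55X; [G] = 3.82X.
Kc = [G]^3 / ([E]^2).
Setting equal to 1.9 and solving for X on (0,1) gives X = 0.420.

X = 0.420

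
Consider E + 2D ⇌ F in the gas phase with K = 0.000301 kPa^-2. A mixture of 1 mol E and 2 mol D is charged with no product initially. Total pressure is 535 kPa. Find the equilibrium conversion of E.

X = 0.838

Basis: 1 mol E initially; let X = conversion of E. Extent ξ = X.
Species balance: n_E = 1 − X; n_D = 2 − 2X; n_F = X.
n_T = Σnᵢ = 3 − 2X.
Mole fractions y_i = n_i/n_T; K = p_F / (p_E p_D^2) with p_i = y_i·P.
Setting this equal to 0.000301 kPa^-2 and taking the physical root (0 < X < 1) gives X = 0.838.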